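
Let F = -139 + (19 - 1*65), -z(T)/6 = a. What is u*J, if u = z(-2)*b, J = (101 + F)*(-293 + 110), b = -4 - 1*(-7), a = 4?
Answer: -1106784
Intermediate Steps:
z(T) = -24 (z(T) = -6*4 = -24)
b = 3 (b = -4 + 7 = 3)
F = -185 (F = -139 + (19 - 65) = -139 - 46 = -185)
J = 15372 (J = (101 - 185)*(-293 + 110) = -84*(-183) = 15372)
u = -72 (u = -24*3 = -72)
u*J = -72*15372 = -1106784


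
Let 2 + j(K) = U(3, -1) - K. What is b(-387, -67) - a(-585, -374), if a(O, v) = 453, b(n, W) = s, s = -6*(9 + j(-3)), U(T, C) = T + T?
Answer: -549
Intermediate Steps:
U(T, C) = 2*T
j(K) = 4 - K (j(K) = -2 + (2*3 - K) = -2 + (6 - K) = 4 - K)
s = -96 (s = -6*(9 + (4 - 1*(-3))) = -6*(9 + (4 + 3)) = -6*(9 + 7) = -6*16 = -96)
b(n, W) = -96
b(-387, -67) - a(-585, -374) = -96 - 1*453 = -96 - 453 = -549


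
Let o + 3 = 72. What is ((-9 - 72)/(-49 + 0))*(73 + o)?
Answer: 11502/49 ≈ 234.73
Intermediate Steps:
o = 69 (o = -3 + 72 = 69)
((-9 - 72)/(-49 + 0))*(73 + o) = ((-9 - 72)/(-49 + 0))*(73 + 69) = -81/(-49)*142 = -81*(-1/49)*142 = (81/49)*142 = 11502/49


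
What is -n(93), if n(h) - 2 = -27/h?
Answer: -53/31 ≈ -1.7097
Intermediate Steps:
n(h) = 2 - 27/h
-n(93) = -(2 - 27/93) = -(2 - 27*1/93) = -(2 - 9/31) = -1*53/31 = -53/31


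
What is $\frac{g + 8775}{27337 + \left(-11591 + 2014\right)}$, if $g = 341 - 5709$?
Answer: $\frac{3407}{17760} \approx 0.19184$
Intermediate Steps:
$g = -5368$ ($g = 341 - 5709 = -5368$)
$\frac{g + 8775}{27337 + \left(-11591 + 2014\right)} = \frac{-5368 + 8775}{27337 + \left(-11591 + 2014\right)} = \frac{3407}{27337 - 9577} = \frac{3407}{17760}$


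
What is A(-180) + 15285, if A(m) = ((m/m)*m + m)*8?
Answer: 12405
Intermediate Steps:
A(m) = 16*m (A(m) = (1*m + m)*8 = (m + m)*8 = (2*m)*8 = 16*m)
A(-180) + 15285 = 16*(-180) + 15285 = -2880 + 15285 = 12405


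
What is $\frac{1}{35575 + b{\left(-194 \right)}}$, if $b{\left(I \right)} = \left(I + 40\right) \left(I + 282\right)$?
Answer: $\frac{1}{22023} \approx 4.5407 \cdot 10^{-5}$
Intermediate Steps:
$b{\left(I \right)} = \left(40 + I\right) \left(282 + I\right)$
$\frac{1}{35575 + b{\left(-194 \right)}} = \frac{1}{35575 + \left(11280 + \left(-194\right)^{2} + 322 \left(-194\right)\right)} = \frac{1}{35575 + \left(11280 + 37636 - 62468\right)} = \frac{1}{35575 - 13552} = \frac{1}{22023}$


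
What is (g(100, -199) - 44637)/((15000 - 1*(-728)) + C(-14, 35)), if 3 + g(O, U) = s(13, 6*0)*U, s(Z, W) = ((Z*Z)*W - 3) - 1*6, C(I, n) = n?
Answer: -42849/15763 ≈ -2.7183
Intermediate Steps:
s(Z, W) = -9 + W*Z² (s(Z, W) = (Z²*W - 3) - 6 = (W*Z² - 3) - 6 = (-3 + W*Z²) - 6 = -9 + W*Z²)
g(O, U) = -3 - 9*U (g(O, U) = -3 + (-9 + (6*0)*13²)*U = -3 + (-9 + 0*169)*U = -3 + (-9 + 0)*U = -3 - 9*U)
(g(100, -199) - 44637)/((15000 - 1*(-728)) + C(-14, 35)) = ((-3 - 9*(-199)) - 44637)/((15000 - 1*(-728)) + 35) = ((-3 + 1791) - 44637)/((15000 + 728) + 35) = (1788 - 44637)/(15728 + 35) = -42849/15763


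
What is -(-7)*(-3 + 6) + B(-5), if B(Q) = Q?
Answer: 16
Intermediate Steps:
-(-7)*(-3 + 6) + B(-5) = -(-7)*(-3 + 6) - 5 = -(-7)*3 - 5 = -7*(-3) - 5 = 21 - 5 = 16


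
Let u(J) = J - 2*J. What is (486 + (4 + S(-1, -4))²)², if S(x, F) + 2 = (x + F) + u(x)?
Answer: 240100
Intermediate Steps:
u(J) = -J
S(x, F) = -2 + F (S(x, F) = -2 + ((x + F) - x) = -2 + ((F + x) - x) = -2 + F)
(486 + (4 + S(-1, -4))²)² = (486 + (4 + (-2 - 4))²)² = (486 + (4 - 6)²)² = (486 + (-2)²)² = (486 + 4)² = 490² = 240100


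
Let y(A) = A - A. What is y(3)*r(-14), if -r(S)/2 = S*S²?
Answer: 0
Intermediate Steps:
r(S) = -2*S³ (r(S) = -2*S*S² = -2*S³)
y(A) = 0
y(3)*r(-14) = 0*(-2*(-14)³) = 0*(-2*(-2744)) = 0*5488 = 0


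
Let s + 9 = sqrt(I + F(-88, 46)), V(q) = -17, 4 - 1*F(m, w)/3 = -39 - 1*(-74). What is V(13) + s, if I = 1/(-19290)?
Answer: -26 + I*sqrt(34605700590)/19290 ≈ -26.0 + 9.6436*I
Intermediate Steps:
F(m, w) = -93 (F(m, w) = 12 - 3*(-39 - 1*(-74)) = 12 - 3*(-39 + 74) = 12 - 3*35 = 12 - 105 = -93)
I = -1/19290 ≈ -5.1840e-5
s = -9 + I*sqrt(34605700590)/19290 (s = -9 + sqrt(-1/19290 - 93) = -9 + sqrt(-1793971/19290) = -9 + I*sqrt(34605700590)/19290 ≈ -9.0 + 9.6436*I)
V(13) + s = -17 + (-9 + I*sqrt(34605700590)/19290) = -26 + I*sqrt(34605700590)/19290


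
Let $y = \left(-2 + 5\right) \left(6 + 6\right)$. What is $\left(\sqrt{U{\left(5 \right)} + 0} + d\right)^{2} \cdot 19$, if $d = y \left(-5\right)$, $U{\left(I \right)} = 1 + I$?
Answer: $615714 - 6840 \sqrt{6} \approx 5.9896 \cdot 10^{5}$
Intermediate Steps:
$y = 36$ ($y = 3 \cdot 12 = 36$)
$d = -180$ ($d = 36 \left(-5\right) = -180$)
$\left(\sqrt{U{\left(5 \right)} + 0} + d\right)^{2} \cdot 19 = \left(\sqrt{\left(1 + 5\right) + 0} - 180\right)^{2} \cdot 19 = \left(\sqrt{6 + 0} - 180\right)^{2} \cdot 19 = \left(\sqrt{6} - 180\right)^{2} \cdot 19 = \left(-180 + \sqrt{6}\right)^{2} \cdot 19 = 19 \left(-180 + \sqrt{6}\right)^{2}$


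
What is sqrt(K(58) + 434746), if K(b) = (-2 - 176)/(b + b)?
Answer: sqrt(1462480382)/58 ≈ 659.35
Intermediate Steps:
K(b) = -89/b (K(b) = -178*1/(2*b) = -89/b)
sqrt(K(58) + 434746) = sqrt(-89/58 + 434746) = sqrt(25215179/58) = sqrt(1462480382)/58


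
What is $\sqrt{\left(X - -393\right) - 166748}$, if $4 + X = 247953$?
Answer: $3 \sqrt{9066} \approx 285.65$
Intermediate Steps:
$X = 247949$ ($X = -4 + 247953 = 247949$)
$\sqrt{\left(X - -393\right) - 166748} = \sqrt{\left(247949 - -393\right) - 166748} = \sqrt{\left(247949 + 393\right) - 166748} = \sqrt{248342 - 166748} = \sqrt{81594} = 3 \sqrt{9066}$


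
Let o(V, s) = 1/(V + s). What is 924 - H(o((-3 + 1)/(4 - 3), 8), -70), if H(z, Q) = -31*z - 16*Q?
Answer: -1145/6 ≈ -190.83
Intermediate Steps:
924 - H(o((-3 + 1)/(4 - 3), 8), -70) = 924 - (-31/((-3 + 1)/(4 - 3) + 8) - 16*(-70)) = 924 - (-31/(-2/1 + 8) + 1120) = 924 - (-31/(-2*1 + 8) + 1120) = 924 - (-31/(-2 + 8) + 1120) = 924 - (-31/6 + 1120) = 924 - 1*6689/6 = 924 - 6689/6 = -1145/6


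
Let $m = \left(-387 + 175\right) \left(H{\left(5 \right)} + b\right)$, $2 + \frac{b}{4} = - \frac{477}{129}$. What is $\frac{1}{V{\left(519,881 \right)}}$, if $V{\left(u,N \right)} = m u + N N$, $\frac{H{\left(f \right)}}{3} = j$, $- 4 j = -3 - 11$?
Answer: $\frac{43}{91524721} \approx 4.6982 \cdot 10^{-7}$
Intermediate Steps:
$j = \frac{7}{2}$ ($j = - \frac{-3 - 11}{4} = \left(- \frac{1}{4}\right) \left(-14\right) = \frac{7}{2} \approx 3.5$)
$H{\left(f \right)} = \frac{21}{2}$ ($H{\left(f \right)} = 3 \cdot \frac{7}{2} = \frac{21}{2}$)
$b = - \frac{980}{43}$ ($b = -8 + 4 \left(- \frac{477}{129}\right) = -8 + 4 \left(\left(-477\right) \frac{1}{129}\right) = -8 + 4 \left(- \frac{159}{43}\right) = -8 - \frac{636}{43} = - \frac{980}{43} \approx -22.791$)
$m = \frac{112042}{43}$ ($m = \left(-387 + 175\right) \left(\frac{21}{2} - \frac{980}{43}\right) = \left(-212\right) \left(- \frac{1057}{86}\right) = \frac{112042}{43} \approx 2605.6$)
$V{\left(u,N \right)} = N^{2} + \frac{112042 u}{43}$ ($V{\left(u,N \right)} = \frac{112042 u}{43} + N N = \frac{112042 u}{43} + N^{2} = N^{2} + \frac{112042 u}{43}$)
$\frac{1}{V{\left(519,881 \right)}} = \frac{1}{881^{2} + \frac{112042}{43} \cdot 519} = \frac{1}{776161 + \frac{58149798}{43}} = \frac{1}{\frac{91524721}{43}} = \frac{43}{91524721}$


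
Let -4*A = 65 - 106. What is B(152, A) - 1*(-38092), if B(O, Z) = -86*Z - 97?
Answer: 74227/2 ≈ 37114.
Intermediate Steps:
A = 41/4 (A = -(65 - 106)/4 = -¼*(-41) = 41/4 ≈ 10.250)
B(O, Z) = -97 - 86*Z
B(152, A) - 1*(-38092) = (-97 - 86*41/4) - 1*(-38092) = (-97 - 1763/2) + 38092 = -1957/2 + 38092 = 74227/2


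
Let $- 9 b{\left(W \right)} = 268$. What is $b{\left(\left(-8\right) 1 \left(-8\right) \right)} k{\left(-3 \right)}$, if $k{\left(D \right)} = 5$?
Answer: $- \frac{1340}{9} \approx -148.89$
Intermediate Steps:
$b{\left(W \right)} = - \frac{268}{9}$ ($b{\left(W \right)} = \left(- \frac{1}{9}\right) 268 = - \frac{268}{9}$)
$b{\left(\left(-8\right) 1 \left(-8\right) \right)} k{\left(-3 \right)} = \left(- \frac{268}{9}\right) 5 = - \frac{1340}{9}$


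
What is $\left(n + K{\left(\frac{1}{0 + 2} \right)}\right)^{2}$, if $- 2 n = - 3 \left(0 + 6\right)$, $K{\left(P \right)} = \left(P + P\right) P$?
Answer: $\frac{361}{4} \approx 90.25$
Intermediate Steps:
$K{\left(P \right)} = 2 P^{2}$ ($K{\left(P \right)} = 2 P P = 2 P^{2}$)
$n = 9$ ($n = - \frac{\left(-3\right) \left(0 + 6\right)}{2} = - \frac{\left(-3\right) 6}{2} = \left(- \frac{1}{2}\right) \left(-18\right) = 9$)
$\left(n + K{\left(\frac{1}{0 + 2} \right)}\right)^{2} = \left(9 + 2 \left(\frac{1}{0 + 2}\right)^{2}\right)^{2} = \left(9 + 2 \left(\frac{1}{2}\right)^{2}\right)^{2} = \left(9 + \frac{2}{4}\right)^{2} = \left(9 + 2 \cdot \frac{1}{4}\right)^{2} = \left(9 + \frac{1}{2}\right)^{2} = \left(\frac{19}{2}\right)^{2} = \frac{361}{4}$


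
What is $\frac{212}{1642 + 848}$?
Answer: $\frac{106}{1245} \approx 0.085141$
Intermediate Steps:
$\frac{212}{1642 + 848} = \frac{212}{2490} = 212 \cdot \frac{1}{2490} = \frac{106}{1245}$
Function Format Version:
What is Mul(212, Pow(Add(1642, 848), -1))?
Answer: Rational(106, 1245) ≈ 0.085141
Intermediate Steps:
Mul(212, Pow(Add(1642, 848), -1)) = Mul(212, Pow(2490, -1)) = Mul(212, Rational(1, 2490)) = Rational(106, 1245)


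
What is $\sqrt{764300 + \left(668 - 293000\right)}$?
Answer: $28 \sqrt{602} \approx 687.0$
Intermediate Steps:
$\sqrt{764300 + \left(668 - 293000\right)} = \sqrt{764300 - 292332} = \sqrt{471968} = 28 \sqrt{602}$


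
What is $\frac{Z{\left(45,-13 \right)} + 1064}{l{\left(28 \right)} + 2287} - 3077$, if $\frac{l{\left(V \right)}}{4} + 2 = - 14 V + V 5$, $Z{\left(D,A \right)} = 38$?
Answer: $- \frac{3909765}{1271} \approx -3076.1$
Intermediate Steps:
$l{\left(V \right)} = -8 - 36 V$ ($l{\left(V \right)} = -8 + 4 \left(- 14 V + V 5\right) = -8 + 4 \left(- 14 V + 5 V\right) = -8 + 4 \left(- 9 V\right) = -8 - 36 V$)
$\frac{Z{\left(45,-13 \right)} + 1064}{l{\left(28 \right)} + 2287} - 3077 = \frac{38 + 1064}{\left(-8 - 1008\right) + 2287} - 3077 = \frac{1102}{\left(-8 - 1008\right) + 2287} - 3077 = \frac{1102}{-1016 + 2287} - 3077 = \frac{1102}{1271} - 3077 = - \frac{3909765}{1271}$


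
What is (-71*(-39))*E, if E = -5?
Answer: -13845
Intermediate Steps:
(-71*(-39))*E = -71*(-39)*(-5) = 2769*(-5) = -13845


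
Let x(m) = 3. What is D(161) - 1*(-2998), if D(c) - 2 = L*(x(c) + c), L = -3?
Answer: 2508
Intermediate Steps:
D(c) = -7 - 3*c (D(c) = 2 - 3*(3 + c) = 2 + (-9 - 3*c) = -7 - 3*c)
D(161) - 1*(-2998) = (-7 - 3*161) - 1*(-2998) = (-7 - 483) + 2998 = -490 + 2998 = 2508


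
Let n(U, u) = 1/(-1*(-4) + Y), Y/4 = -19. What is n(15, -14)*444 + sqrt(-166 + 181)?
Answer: -37/6 + sqrt(15) ≈ -2.2937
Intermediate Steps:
Y = -76 (Y = 4*(-19) = -76)
n(U, u) = -1/72 (n(U, u) = 1/(-1*(-4) - 76) = 1/(4 - 76) = 1/(-72) = -1/72)
n(15, -14)*444 + sqrt(-166 + 181) = -1/72*444 + sqrt(-166 + 181) = -37/6 + sqrt(15)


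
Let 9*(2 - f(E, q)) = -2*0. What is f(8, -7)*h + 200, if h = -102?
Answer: -4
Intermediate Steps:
f(E, q) = 2 (f(E, q) = 2 - (-2)*0/9 = 2 - 1/9*0 = 2 + 0 = 2)
f(8, -7)*h + 200 = 2*(-102) + 200 = -204 + 200 = -4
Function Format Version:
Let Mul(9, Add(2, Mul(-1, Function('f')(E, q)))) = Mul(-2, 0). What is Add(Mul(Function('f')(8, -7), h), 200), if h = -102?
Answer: -4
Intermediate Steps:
Function('f')(E, q) = 2 (Function('f')(E, q) = Add(2, Mul(Rational(-1, 9), Mul(-2, 0))) = Add(2, Mul(Rational(-1, 9), 0)) = Add(2, 0) = 2)
Add(Mul(Function('f')(8, -7), h), 200) = Add(Mul(2, -102), 200) = Add(-204, 200) = -4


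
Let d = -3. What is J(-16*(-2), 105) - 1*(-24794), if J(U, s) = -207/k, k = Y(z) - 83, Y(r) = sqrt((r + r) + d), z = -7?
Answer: 57081515/2302 + 69*I*sqrt(17)/2302 ≈ 24797.0 + 0.12359*I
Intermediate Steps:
Y(r) = sqrt(-3 + 2*r) (Y(r) = sqrt((r + r) - 3) = sqrt(2*r - 3) = sqrt(-3 + 2*r))
k = -83 + I*sqrt(17) (k = sqrt(-3 + 2*(-7)) - 83 = sqrt(-3 - 14) - 83 = sqrt(-17) - 83 = I*sqrt(17) - 83 = -83 + I*sqrt(17) ≈ -83.0 + 4.1231*I)
J(U, s) = -207/(-83 + I*sqrt(17))
J(-16*(-2), 105) - 1*(-24794) = (5727/2302 + 69*I*sqrt(17)/2302) - 1*(-24794) = (5727/2302 + 69*I*sqrt(17)/2302) + 24794 = 57081515/2302 + 69*I*sqrt(17)/2302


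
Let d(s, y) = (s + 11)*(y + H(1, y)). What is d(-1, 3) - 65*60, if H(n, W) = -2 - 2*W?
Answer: -3950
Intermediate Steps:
H(n, W) = -2 - 2*W
d(s, y) = (-2 - y)*(11 + s) (d(s, y) = (s + 11)*(y + (-2 - 2*y)) = (11 + s)*(-2 - y) = (-2 - y)*(11 + s))
d(-1, 3) - 65*60 = (-22 - 11*3 - 2*(-1) - 1*(-1)*3) - 65*60 = (-22 - 33 + 2 + 3) - 3900 = -50 - 3900 = -3950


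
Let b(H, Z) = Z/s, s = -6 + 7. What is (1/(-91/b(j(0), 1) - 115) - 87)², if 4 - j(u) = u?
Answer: 321233929/42436 ≈ 7569.8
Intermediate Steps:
j(u) = 4 - u
s = 1
b(H, Z) = Z (b(H, Z) = Z/1 = Z*1 = Z)
(1/(-91/b(j(0), 1) - 115) - 87)² = (1/(-91/1 - 115) - 87)² = (1/(-91*1 - 115) - 87)² = (1/(-91 - 115) - 87)² = (1/(-206) - 87)² = (-1/206 - 87)² = (-17923/206)² = 321233929/42436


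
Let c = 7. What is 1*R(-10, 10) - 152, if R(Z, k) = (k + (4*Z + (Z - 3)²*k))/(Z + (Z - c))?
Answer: -5764/27 ≈ -213.48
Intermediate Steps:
R(Z, k) = (k + 4*Z + k*(-3 + Z)²)/(-7 + 2*Z) (R(Z, k) = (k + (4*Z + (Z - 3)²*k))/(Z + (Z - 1*7)) = (k + (4*Z + (-3 + Z)²*k))/(Z + (Z - 7)) = (k + (4*Z + k*(-3 + Z)²))/(Z + (-7 + Z)) = (k + 4*Z + k*(-3 + Z)²)/(-7 + 2*Z))
1*R(-10, 10) - 152 = 1*((10 + 4*(-10) + 10*(-3 - 10)²)/(-7 + 2*(-10))) - 152 = 1*((10 - 40 + 10*(-13)²)/(-7 - 20)) - 152 = 1*((10 - 40 + 10*169)/(-27)) - 152 = 1*(-(10 - 40 + 1690)/27) - 152 = 1*(-1/27*1660) - 152 = 1*(-1660/27) - 152 = -1660/27 - 152 = -5764/27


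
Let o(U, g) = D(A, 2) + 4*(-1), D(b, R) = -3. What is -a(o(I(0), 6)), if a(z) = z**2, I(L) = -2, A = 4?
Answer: -49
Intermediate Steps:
o(U, g) = -7 (o(U, g) = -3 + 4*(-1) = -3 - 4 = -7)
-a(o(I(0), 6)) = -1*(-7)**2 = -1*49 = -49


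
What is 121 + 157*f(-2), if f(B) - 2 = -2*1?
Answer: 121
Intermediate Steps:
f(B) = 0 (f(B) = 2 - 2*1 = 2 - 2 = 0)
121 + 157*f(-2) = 121 + 157*0 = 121 + 0 = 121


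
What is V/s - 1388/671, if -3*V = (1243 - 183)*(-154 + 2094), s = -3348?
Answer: 341475832/1684881 ≈ 202.67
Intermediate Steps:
V = -2056400/3 (V = -(1243 - 183)*(-154 + 2094)/3 = -1060*1940/3 = -⅓*2056400 = -2056400/3 ≈ -6.8547e+5)
V/s - 1388/671 = -2056400/3/(-3348) - 1388/671 = -2056400/3*(-1/3348) - 1388*1/671 = 514100/2511 - 1388/671 = 341475832/1684881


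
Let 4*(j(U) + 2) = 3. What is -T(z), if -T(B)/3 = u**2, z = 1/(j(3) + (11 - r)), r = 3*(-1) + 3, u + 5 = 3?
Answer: 12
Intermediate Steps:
u = -2 (u = -5 + 3 = -2)
j(U) = -5/4 (j(U) = -2 + (1/4)*3 = -2 + 3/4 = -5/4)
r = 0 (r = -3 + 3 = 0)
z = 4/39 (z = 1/(-5/4 + (11 - 1*0)) = 1/(-5/4 + (11 + 0)) = 1/(-5/4 + 11) = 1/(39/4) = 4/39 ≈ 0.10256)
T(B) = -12 (T(B) = -3*(-2)**2 = -3*4 = -12)
-T(z) = -1*(-12) = 12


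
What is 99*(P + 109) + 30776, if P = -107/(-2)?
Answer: 93727/2 ≈ 46864.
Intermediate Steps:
P = 107/2 (P = -107*(-½) = 107/2 ≈ 53.500)
99*(P + 109) + 30776 = 99*(107/2 + 109) + 30776 = 99*(325/2) + 30776 = 32175/2 + 30776 = 93727/2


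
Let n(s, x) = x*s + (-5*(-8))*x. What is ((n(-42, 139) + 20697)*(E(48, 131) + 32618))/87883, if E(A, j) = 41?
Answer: 666864121/87883 ≈ 7588.1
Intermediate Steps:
n(s, x) = 40*x + s*x (n(s, x) = s*x + 40*x = 40*x + s*x)
((n(-42, 139) + 20697)*(E(48, 131) + 32618))/87883 = ((139*(40 - 42) + 20697)*(41 + 32618))/87883 = ((139*(-2) + 20697)*32659)*(1/87883) = ((-278 + 20697)*32659)*(1/87883) = (20419*32659)*(1/87883) = 666864121*(1/87883) = 666864121/87883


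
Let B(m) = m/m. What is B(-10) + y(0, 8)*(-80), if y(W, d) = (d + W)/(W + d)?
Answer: -79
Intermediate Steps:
B(m) = 1
y(W, d) = 1 (y(W, d) = (W + d)/(W + d) = 1)
B(-10) + y(0, 8)*(-80) = 1 + 1*(-80) = 1 - 80 = -79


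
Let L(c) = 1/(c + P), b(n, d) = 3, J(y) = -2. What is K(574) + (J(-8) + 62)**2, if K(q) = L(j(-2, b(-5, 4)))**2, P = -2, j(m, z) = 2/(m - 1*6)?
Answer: 291616/81 ≈ 3600.2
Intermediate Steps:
j(m, z) = 2/(-6 + m) (j(m, z) = 2/(m - 6) = 2/(-6 + m))
L(c) = 1/(-2 + c) (L(c) = 1/(c - 2) = 1/(-2 + c))
K(q) = 16/81 (K(q) = (1/(-2 + 2/(-6 - 2)))**2 = (1/(-2 + 2/(-8)))**2 = (1/(-2 + 2*(-1/8)))**2 = (1/(-2 - 1/4))**2 = (1/(-9/4))**2 = (-4/9)**2 = 16/81)
K(574) + (J(-8) + 62)**2 = 16/81 + (-2 + 62)**2 = 16/81 + 60**2 = 16/81 + 3600 = 291616/81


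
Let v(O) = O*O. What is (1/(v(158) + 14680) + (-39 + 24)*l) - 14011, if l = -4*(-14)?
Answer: -588753043/39644 ≈ -14851.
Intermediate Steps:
l = 56
v(O) = O**2
(1/(v(158) + 14680) + (-39 + 24)*l) - 14011 = (1/(158**2 + 14680) + (-39 + 24)*56) - 14011 = (1/(24964 + 14680) - 15*56) - 14011 = (1/39644 - 840) - 14011 = -33300959/39644 - 14011 = -588753043/39644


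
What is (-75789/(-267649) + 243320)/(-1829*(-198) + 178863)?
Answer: 65124430469/144799447245 ≈ 0.44976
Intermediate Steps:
(-75789/(-267649) + 243320)/(-1829*(-198) + 178863) = (-75789*(-1/267649) + 243320)/(362142 + 178863) = (75789/267649 + 243320)/541005 = (65124430469/267649)*(1/541005) = 65124430469/144799447245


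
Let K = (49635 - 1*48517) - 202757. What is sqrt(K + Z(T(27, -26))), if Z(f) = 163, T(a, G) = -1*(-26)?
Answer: 2*I*sqrt(50369) ≈ 448.86*I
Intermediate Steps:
T(a, G) = 26
K = -201639 (K = (49635 - 48517) - 202757 = 1118 - 202757 = -201639)
sqrt(K + Z(T(27, -26))) = sqrt(-201639 + 163) = sqrt(-201476) = 2*I*sqrt(50369)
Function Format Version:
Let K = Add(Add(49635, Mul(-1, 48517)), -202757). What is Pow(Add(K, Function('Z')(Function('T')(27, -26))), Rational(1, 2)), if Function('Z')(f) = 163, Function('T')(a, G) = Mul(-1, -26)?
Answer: Mul(2, I, Pow(50369, Rational(1, 2))) ≈ Mul(448.86, I)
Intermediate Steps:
Function('T')(a, G) = 26
K = -201639 (K = Add(Add(49635, -48517), -202757) = Add(1118, -202757) = -201639)
Pow(Add(K, Function('Z')(Function('T')(27, -26))), Rational(1, 2)) = Pow(Add(-201639, 163), Rational(1, 2)) = Pow(-201476, Rational(1, 2)) = Mul(2, I, Pow(50369, Rational(1, 2)))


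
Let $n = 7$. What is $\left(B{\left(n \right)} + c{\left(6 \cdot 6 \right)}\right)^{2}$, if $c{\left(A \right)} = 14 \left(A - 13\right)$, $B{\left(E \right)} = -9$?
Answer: $97969$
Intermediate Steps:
$c{\left(A \right)} = -182 + 14 A$ ($c{\left(A \right)} = 14 \left(-13 + A\right) = -182 + 14 A$)
$\left(B{\left(n \right)} + c{\left(6 \cdot 6 \right)}\right)^{2} = \left(-9 - \left(182 - 14 \cdot 6 \cdot 6\right)\right)^{2} = \left(-9 + \left(-182 + 14 \cdot 36\right)\right)^{2} = \left(-9 + \left(-182 + 504\right)\right)^{2} = \left(-9 + 322\right)^{2} = 313^{2} = 97969$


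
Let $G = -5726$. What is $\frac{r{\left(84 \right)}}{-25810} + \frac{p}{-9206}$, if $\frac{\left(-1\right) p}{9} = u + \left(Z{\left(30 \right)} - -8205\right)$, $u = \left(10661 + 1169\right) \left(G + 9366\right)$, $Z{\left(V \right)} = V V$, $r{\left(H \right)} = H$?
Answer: $\frac{5002400187573}{118803430} \approx 42107.0$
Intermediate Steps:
$Z{\left(V \right)} = V^{2}$
$u = 43061200$ ($u = \left(10661 + 1169\right) \left(-5726 + 9366\right) = 11830 \cdot 3640 = 43061200$)
$p = -387632745$ ($p = - 9 \left(43061200 + \left(30^{2} - -8205\right)\right) = - 9 \left(43061200 + \left(900 + 8205\right)\right) = - 9 \left(43061200 + 9105\right) = \left(-9\right) 43070305 = -387632745$)
$\frac{r{\left(84 \right)}}{-25810} + \frac{p}{-9206} = \frac{84}{-25810} - \frac{387632745}{-9206} = 84 \left(- \frac{1}{25810}\right) - - \frac{387632745}{9206} = - \frac{42}{12905} + \frac{387632745}{9206} = \frac{5002400187573}{118803430}$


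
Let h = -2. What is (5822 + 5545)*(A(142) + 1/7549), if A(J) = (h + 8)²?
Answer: 3089152755/7549 ≈ 4.0921e+5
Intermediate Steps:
A(J) = 36 (A(J) = (-2 + 8)² = 6² = 36)
(5822 + 5545)*(A(142) + 1/7549) = (5822 + 5545)*(36 + 1/7549) = 11367*(36 + 1/7549) = 11367*(271765/7549) = 3089152755/7549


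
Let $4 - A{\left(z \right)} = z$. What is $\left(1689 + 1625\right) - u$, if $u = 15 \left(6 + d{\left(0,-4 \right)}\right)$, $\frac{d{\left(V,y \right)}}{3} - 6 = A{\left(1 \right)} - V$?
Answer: $2819$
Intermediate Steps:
$A{\left(z \right)} = 4 - z$
$d{\left(V,y \right)} = 27 - 3 V$ ($d{\left(V,y \right)} = 18 + 3 \left(\left(4 - 1\right) - V\right) = 18 + 3 \left(3 - V\right) = 18 - \left(-9 + 3 V\right) = 27 - 3 V$)
$u = 495$ ($u = 15 \left(6 + \left(27 - 0\right)\right) = 15 \left(6 + \left(27 + 0\right)\right) = 15 \left(6 + 27\right) = 15 \cdot 33 = 495$)
$\left(1689 + 1625\right) - u = \left(1689 + 1625\right) - 495 = 3314 - 495 = 2819$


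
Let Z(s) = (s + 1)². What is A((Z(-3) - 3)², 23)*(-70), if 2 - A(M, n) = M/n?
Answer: -3150/23 ≈ -136.96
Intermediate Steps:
Z(s) = (1 + s)²
A(M, n) = 2 - M/n
A((Z(-3) - 3)², 23)*(-70) = (2 - 1*((1 - 3)² - 3)²/23)*(-70) = (2 - 1*((-2)² - 3)²*1/23)*(-70) = (2 - 1*(4 - 3)²*1/23)*(-70) = (2 - 1*1²*1/23)*(-70) = (2 - 1*1*1/23)*(-70) = (2 - 1/23)*(-70) = (45/23)*(-70) = -3150/23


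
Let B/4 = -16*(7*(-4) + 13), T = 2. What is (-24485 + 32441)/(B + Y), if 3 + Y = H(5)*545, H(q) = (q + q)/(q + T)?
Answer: 55692/12149 ≈ 4.5841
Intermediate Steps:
H(q) = 2*q/(2 + q) (H(q) = (q + q)/(q + 2) = (2*q)/(2 + q) = 2*q/(2 + q))
B = 960 (B = 4*(-16*(7*(-4) + 13)) = 4*(-16*(-28 + 13)) = 4*(-16*(-15)) = 4*240 = 960)
Y = 5429/7 (Y = -3 + (2*5/(2 + 5))*545 = -3 + (2*5/7)*545 = -3 + (2*5*(⅐))*545 = -3 + (10/7)*545 = -3 + 5450/7 = 5429/7 ≈ 775.57)
(-24485 + 32441)/(B + Y) = (-24485 + 32441)/(960 + 5429/7) = 7956/(12149/7) = 7956*(7/12149) = 55692/12149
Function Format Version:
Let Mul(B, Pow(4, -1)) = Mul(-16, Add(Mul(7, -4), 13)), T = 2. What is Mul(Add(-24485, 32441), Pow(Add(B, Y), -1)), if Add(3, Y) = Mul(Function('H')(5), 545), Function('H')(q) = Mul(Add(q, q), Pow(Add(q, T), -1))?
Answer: Rational(55692, 12149) ≈ 4.5841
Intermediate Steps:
Function('H')(q) = Mul(2, q, Pow(Add(2, q), -1)) (Function('H')(q) = Mul(Add(q, q), Pow(Add(q, 2), -1)) = Mul(Mul(2, q), Pow(Add(2, q), -1)) = Mul(2, q, Pow(Add(2, q), -1)))
B = 960 (B = Mul(4, Mul(-16, Add(Mul(7, -4), 13))) = Mul(4, Mul(-16, Add(-28, 13))) = Mul(4, Mul(-16, -15)) = Mul(4, 240) = 960)
Y = Rational(5429, 7) (Y = Add(-3, Mul(Mul(2, 5, Pow(Add(2, 5), -1)), 545)) = Add(-3, Mul(Mul(2, 5, Pow(7, -1)), 545)) = Add(-3, Mul(Mul(2, 5, Rational(1, 7)), 545)) = Add(-3, Mul(Rational(10, 7), 545)) = Add(-3, Rational(5450, 7)) = Rational(5429, 7) ≈ 775.57)
Mul(Add(-24485, 32441), Pow(Add(B, Y), -1)) = Mul(Add(-24485, 32441), Pow(Add(960, Rational(5429, 7)), -1)) = Mul(7956, Pow(Rational(12149, 7), -1)) = Mul(7956, Rational(7, 12149)) = Rational(55692, 12149)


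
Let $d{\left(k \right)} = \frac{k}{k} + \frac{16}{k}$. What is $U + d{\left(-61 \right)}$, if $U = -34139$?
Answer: $- \frac{2082434}{61} \approx -34138.0$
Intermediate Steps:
$d{\left(k \right)} = 1 + \frac{16}{k}$
$U + d{\left(-61 \right)} = -34139 + \frac{16 - 61}{-61} = -34139 - - \frac{45}{61} = -34139 + \frac{45}{61} = - \frac{2082434}{61}$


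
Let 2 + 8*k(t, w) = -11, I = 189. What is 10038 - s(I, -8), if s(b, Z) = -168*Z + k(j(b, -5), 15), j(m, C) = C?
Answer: 69565/8 ≈ 8695.6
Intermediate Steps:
k(t, w) = -13/8 (k(t, w) = -¼ + (⅛)*(-11) = -¼ - 11/8 = -13/8)
s(b, Z) = -13/8 - 168*Z (s(b, Z) = -168*Z - 13/8 = -13/8 - 168*Z)
10038 - s(I, -8) = 10038 - (-13/8 - 168*(-8)) = 10038 - (-13/8 + 1344) = 10038 - 1*10739/8 = 10038 - 10739/8 = 69565/8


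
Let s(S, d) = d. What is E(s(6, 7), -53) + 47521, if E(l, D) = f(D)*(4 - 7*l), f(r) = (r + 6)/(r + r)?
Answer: 5035111/106 ≈ 47501.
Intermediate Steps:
f(r) = (6 + r)/(2*r) (f(r) = (6 + r)/((2*r)) = (6 + r)*(1/(2*r)) = (6 + r)/(2*r))
E(l, D) = (4 - 7*l)*(6 + D)/(2*D) (E(l, D) = ((6 + D)/(2*D))*(4 - 7*l) = (4 - 7*l)*(6 + D)/(2*D))
E(s(6, 7), -53) + 47521 = -½*(-4 + 7*7)*(6 - 53)/(-53) + 47521 = -½*(-1/53)*(-4 + 49)*(-47) + 47521 = -½*(-1/53)*45*(-47) + 47521 = -2115/106 + 47521 = 5035111/106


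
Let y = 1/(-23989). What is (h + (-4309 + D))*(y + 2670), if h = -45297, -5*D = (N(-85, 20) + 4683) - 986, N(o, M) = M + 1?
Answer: -2303516821356/17135 ≈ -1.3443e+8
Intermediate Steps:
N(o, M) = 1 + M
D = -3718/5 (D = -(((1 + 20) + 4683) - 986)/5 = -((21 + 4683) - 986)/5 = -(4704 - 986)/5 = -⅕*3718 = -3718/5 ≈ -743.60)
y = -1/23989 ≈ -4.1686e-5
(h + (-4309 + D))*(y + 2670) = (-45297 + (-4309 - 3718/5))*(-1/23989 + 2670) = (-45297 - 25263/5)*(64050629/23989) = -251748/5*64050629/23989 = -2303516821356/17135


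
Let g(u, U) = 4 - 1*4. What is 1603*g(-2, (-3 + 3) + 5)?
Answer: 0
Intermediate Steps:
g(u, U) = 0 (g(u, U) = 4 - 4 = 0)
1603*g(-2, (-3 + 3) + 5) = 1603*0 = 0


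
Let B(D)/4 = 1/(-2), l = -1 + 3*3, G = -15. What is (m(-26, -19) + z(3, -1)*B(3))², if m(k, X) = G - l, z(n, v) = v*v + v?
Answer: 529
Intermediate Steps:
z(n, v) = v + v² (z(n, v) = v² + v = v + v²)
l = 8 (l = -1 + 9 = 8)
B(D) = -2 (B(D) = 4/(-2) = 4*(-½) = -2)
m(k, X) = -23 (m(k, X) = -15 - 1*8 = -15 - 8 = -23)
(m(-26, -19) + z(3, -1)*B(3))² = (-23 - (1 - 1)*(-2))² = (-23 - 1*0*(-2))² = (-23 + 0*(-2))² = (-23 + 0)² = (-23)² = 529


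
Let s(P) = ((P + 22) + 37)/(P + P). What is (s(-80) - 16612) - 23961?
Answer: -6491659/160 ≈ -40573.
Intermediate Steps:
s(P) = (59 + P)/(2*P) (s(P) = ((22 + P) + 37)/((2*P)) = (59 + P)*(1/(2*P)) = (59 + P)/(2*P))
(s(-80) - 16612) - 23961 = ((½)*(59 - 80)/(-80) - 16612) - 23961 = ((½)*(-1/80)*(-21) - 16612) - 23961 = (21/160 - 16612) - 23961 = -2657899/160 - 23961 = -6491659/160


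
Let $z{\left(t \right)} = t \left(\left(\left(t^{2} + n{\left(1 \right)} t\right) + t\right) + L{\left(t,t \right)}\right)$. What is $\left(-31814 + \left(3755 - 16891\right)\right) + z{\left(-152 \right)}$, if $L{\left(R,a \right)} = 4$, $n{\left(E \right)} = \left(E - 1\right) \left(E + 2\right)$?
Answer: $-3534262$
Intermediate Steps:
$n{\left(E \right)} = \left(-1 + E\right) \left(2 + E\right)$
$z{\left(t \right)} = t \left(4 + t + t^{2}\right)$ ($z{\left(t \right)} = t \left(\left(\left(t^{2} + \left(-2 + 1 + 1^{2}\right) t\right) + t\right) + 4\right) = t \left(\left(\left(t^{2} + \left(-2 + 1 + 1\right) t\right) + t\right) + 4\right) = t \left(\left(\left(t^{2} + 0 t\right) + t\right) + 4\right) = t \left(\left(\left(t^{2} + 0\right) + t\right) + 4\right) = t \left(\left(t^{2} + t\right) + 4\right) = t \left(\left(t + t^{2}\right) + 4\right) = t \left(4 + t + t^{2}\right)$)
$\left(-31814 + \left(3755 - 16891\right)\right) + z{\left(-152 \right)} = \left(-31814 + \left(3755 - 16891\right)\right) - 152 \left(4 - 152 + \left(-152\right)^{2}\right) = \left(-31814 - 13136\right) - 152 \left(4 - 152 + 23104\right) = -44950 - 3489312 = -3534262$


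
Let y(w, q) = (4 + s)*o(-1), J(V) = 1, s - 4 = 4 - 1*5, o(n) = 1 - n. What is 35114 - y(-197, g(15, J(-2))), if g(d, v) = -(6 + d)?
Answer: 35100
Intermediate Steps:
s = 3 (s = 4 + (4 - 1*5) = 4 + (4 - 5) = 4 - 1 = 3)
g(d, v) = -6 - d
y(w, q) = 14 (y(w, q) = (4 + 3)*(1 - 1*(-1)) = 7*(1 + 1) = 7*2 = 14)
35114 - y(-197, g(15, J(-2))) = 35114 - 1*14 = 35114 - 14 = 35100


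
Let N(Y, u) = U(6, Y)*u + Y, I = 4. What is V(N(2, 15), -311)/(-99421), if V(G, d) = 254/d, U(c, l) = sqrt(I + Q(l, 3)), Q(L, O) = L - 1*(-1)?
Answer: 254/30919931 ≈ 8.2148e-6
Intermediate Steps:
Q(L, O) = 1 + L (Q(L, O) = L + 1 = 1 + L)
U(c, l) = sqrt(5 + l) (U(c, l) = sqrt(4 + (1 + l)) = sqrt(5 + l))
N(Y, u) = Y + u*sqrt(5 + Y) (N(Y, u) = sqrt(5 + Y)*u + Y = u*sqrt(5 + Y) + Y = Y + u*sqrt(5 + Y))
V(N(2, 15), -311)/(-99421) = (254/(-311))/(-99421) = (254*(-1/311))*(-1/99421) = -254/311*(-1/99421) = 254/30919931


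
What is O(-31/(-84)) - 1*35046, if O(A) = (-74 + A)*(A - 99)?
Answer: -196041851/7056 ≈ -27784.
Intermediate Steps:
O(A) = (-99 + A)*(-74 + A) (O(A) = (-74 + A)*(-99 + A) = (-99 + A)*(-74 + A))
O(-31/(-84)) - 1*35046 = (7326 + (-31/(-84))² - (-5363)/(-84)) - 1*35046 = (7326 + (-31*(-1/84))² - (-5363)*(-1)/84) - 35046 = (7326 + (31/84)² - 173*31/84) - 35046 = (7326 + 961/7056 - 5363/84) - 35046 = 51242725/7056 - 35046 = -196041851/7056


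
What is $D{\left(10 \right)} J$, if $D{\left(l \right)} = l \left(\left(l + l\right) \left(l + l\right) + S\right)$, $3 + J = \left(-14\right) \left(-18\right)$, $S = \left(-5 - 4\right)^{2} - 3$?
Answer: $1190220$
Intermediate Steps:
$S = 78$ ($S = \left(-9\right)^{2} - 3 = 81 - 3 = 78$)
$J = 249$ ($J = -3 - -252 = -3 + 252 = 249$)
$D{\left(l \right)} = l \left(78 + 4 l^{2}\right)$ ($D{\left(l \right)} = l \left(\left(l + l\right) \left(l + l\right) + 78\right) = l \left(2 l 2 l + 78\right) = l \left(4 l^{2} + 78\right) = l \left(78 + 4 l^{2}\right)$)
$D{\left(10 \right)} J = \left(4 \cdot 10^{3} + 78 \cdot 10\right) 249 = \left(4 \cdot 1000 + 780\right) 249 = \left(4000 + 780\right) 249 = 4780 \cdot 249 = 1190220$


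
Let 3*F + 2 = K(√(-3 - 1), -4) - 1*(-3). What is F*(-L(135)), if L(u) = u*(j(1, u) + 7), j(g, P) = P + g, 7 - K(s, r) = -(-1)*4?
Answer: -25740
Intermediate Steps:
K(s, r) = 3 (K(s, r) = 7 - (-1)*(-1*4) = 7 - (-1)*(-4) = 7 - 1*4 = 7 - 4 = 3)
F = 4/3 (F = -⅔ + (3 - 1*(-3))/3 = -⅔ + (3 + 3)/3 = -⅔ + (⅓)*6 = -⅔ + 2 = 4/3 ≈ 1.3333)
L(u) = u*(8 + u) (L(u) = u*((u + 1) + 7) = u*((1 + u) + 7) = u*(8 + u))
F*(-L(135)) = 4*(-135*(8 + 135))/3 = 4*(-135*143)/3 = 4*(-1*19305)/3 = (4/3)*(-19305) = -25740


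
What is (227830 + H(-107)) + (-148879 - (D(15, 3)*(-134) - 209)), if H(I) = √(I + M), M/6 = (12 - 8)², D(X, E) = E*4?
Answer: 80768 + I*√11 ≈ 80768.0 + 3.3166*I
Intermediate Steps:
D(X, E) = 4*E
M = 96 (M = 6*(12 - 8)² = 6*4² = 6*16 = 96)
H(I) = √(96 + I) (H(I) = √(I + 96) = √(96 + I))
(227830 + H(-107)) + (-148879 - (D(15, 3)*(-134) - 209)) = (227830 + √(96 - 107)) + (-148879 - ((4*3)*(-134) - 209)) = (227830 + √(-11)) + (-148879 - (12*(-134) - 209)) = (227830 + I*√11) + (-148879 - (-1608 - 209)) = (227830 + I*√11) + (-148879 - 1*(-1817)) = (227830 + I*√11) + (-148879 + 1817) = (227830 + I*√11) - 147062 = 80768 + I*√11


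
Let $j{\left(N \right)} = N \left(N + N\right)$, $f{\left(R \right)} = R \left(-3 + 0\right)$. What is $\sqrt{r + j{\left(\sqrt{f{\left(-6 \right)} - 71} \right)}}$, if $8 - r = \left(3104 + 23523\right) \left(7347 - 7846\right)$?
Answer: $85 \sqrt{1839} \approx 3645.1$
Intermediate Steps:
$f{\left(R \right)} = - 3 R$ ($f{\left(R \right)} = R \left(-3\right) = - 3 R$)
$j{\left(N \right)} = 2 N^{2}$ ($j{\left(N \right)} = N 2 N = 2 N^{2}$)
$r = 13286881$ ($r = 8 - \left(3104 + 23523\right) \left(7347 - 7846\right) = 8 - 26627 \left(-499\right) = 8 - -13286873 = 8 + 13286873 = 13286881$)
$\sqrt{r + j{\left(\sqrt{f{\left(-6 \right)} - 71} \right)}} = \sqrt{13286881 + 2 \left(\sqrt{\left(-3\right) \left(-6\right) - 71}\right)^{2}} = \sqrt{13286881 + 2 \left(\sqrt{18 - 71}\right)^{2}} = \sqrt{13286881 + 2 \left(\sqrt{-53}\right)^{2}} = \sqrt{13286881 + 2 \left(i \sqrt{53}\right)^{2}} = \sqrt{13286881 + 2 \left(-53\right)} = \sqrt{13286881 - 106} = \sqrt{13286775} = 85 \sqrt{1839}$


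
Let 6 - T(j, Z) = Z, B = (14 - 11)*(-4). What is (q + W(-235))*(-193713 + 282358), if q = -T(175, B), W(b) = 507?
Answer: 43347405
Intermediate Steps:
B = -12 (B = 3*(-4) = -12)
T(j, Z) = 6 - Z
q = -18 (q = -(6 - 1*(-12)) = -(6 + 12) = -1*18 = -18)
(q + W(-235))*(-193713 + 282358) = (-18 + 507)*(-193713 + 282358) = 489*88645 = 43347405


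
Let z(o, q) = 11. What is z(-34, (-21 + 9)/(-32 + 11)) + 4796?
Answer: 4807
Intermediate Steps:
z(-34, (-21 + 9)/(-32 + 11)) + 4796 = 11 + 4796 = 4807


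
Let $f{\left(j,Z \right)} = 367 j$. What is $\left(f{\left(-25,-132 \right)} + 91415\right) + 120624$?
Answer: $202864$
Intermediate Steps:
$\left(f{\left(-25,-132 \right)} + 91415\right) + 120624 = \left(367 \left(-25\right) + 91415\right) + 120624 = \left(-9175 + 91415\right) + 120624 = 82240 + 120624 = 202864$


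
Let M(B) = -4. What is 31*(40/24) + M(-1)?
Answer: 143/3 ≈ 47.667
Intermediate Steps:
31*(40/24) + M(-1) = 31*(40/24) - 4 = 31*(40*(1/24)) - 4 = 31*(5/3) - 4 = 155/3 - 4 = 143/3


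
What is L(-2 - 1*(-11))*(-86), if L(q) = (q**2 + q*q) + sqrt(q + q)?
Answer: -13932 - 258*sqrt(2) ≈ -14297.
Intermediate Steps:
L(q) = 2*q**2 + sqrt(2)*sqrt(q) (L(q) = (q**2 + q**2) + sqrt(2*q) = 2*q**2 + sqrt(2)*sqrt(q))
L(-2 - 1*(-11))*(-86) = (2*(-2 - 1*(-11))**2 + sqrt(2)*sqrt(-2 - 1*(-11)))*(-86) = (2*(-2 + 11)**2 + sqrt(2)*sqrt(-2 + 11))*(-86) = (2*9**2 + sqrt(2)*sqrt(9))*(-86) = (2*81 + sqrt(2)*3)*(-86) = (162 + 3*sqrt(2))*(-86) = -13932 - 258*sqrt(2)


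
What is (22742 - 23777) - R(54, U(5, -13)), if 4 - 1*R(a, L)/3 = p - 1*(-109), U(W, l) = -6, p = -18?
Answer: -774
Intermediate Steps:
R(a, L) = -261 (R(a, L) = 12 - 3*(-18 - 1*(-109)) = 12 - 3*(-18 + 109) = 12 - 3*91 = 12 - 273 = -261)
(22742 - 23777) - R(54, U(5, -13)) = (22742 - 23777) - 1*(-261) = -1035 + 261 = -774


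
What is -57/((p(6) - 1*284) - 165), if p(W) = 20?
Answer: 19/143 ≈ 0.13287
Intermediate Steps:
-57/((p(6) - 1*284) - 165) = -57/((20 - 1*284) - 165) = -57/((20 - 284) - 165) = -57/(-264 - 165) = -57/(-429) = -57*(-1/429) = 19/143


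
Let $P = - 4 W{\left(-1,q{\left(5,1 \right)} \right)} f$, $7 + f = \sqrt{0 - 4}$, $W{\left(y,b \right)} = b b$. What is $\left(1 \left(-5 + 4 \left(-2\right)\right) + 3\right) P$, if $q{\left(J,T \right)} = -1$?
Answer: $-280 + 80 i \approx -280.0 + 80.0 i$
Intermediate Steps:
$W{\left(y,b \right)} = b^{2}$
$f = -7 + 2 i$ ($f = -7 + \sqrt{0 - 4} = -7 + \sqrt{-4} = -7 + 2 i \approx -7.0 + 2.0 i$)
$P = 28 - 8 i$ ($P = - 4 \left(-1\right)^{2} \left(-7 + 2 i\right) = \left(-4\right) 1 \left(-7 + 2 i\right) = - 4 \left(-7 + 2 i\right) = 28 - 8 i \approx 28.0 - 8.0 i$)
$\left(1 \left(-5 + 4 \left(-2\right)\right) + 3\right) P = \left(1 \left(-5 + 4 \left(-2\right)\right) + 3\right) \left(28 - 8 i\right) = \left(1 \left(-5 - 8\right) + 3\right) \left(28 - 8 i\right) = \left(1 \left(-13\right) + 3\right) \left(28 - 8 i\right) = \left(-13 + 3\right) \left(28 - 8 i\right) = - 10 \left(28 - 8 i\right) = -280 + 80 i$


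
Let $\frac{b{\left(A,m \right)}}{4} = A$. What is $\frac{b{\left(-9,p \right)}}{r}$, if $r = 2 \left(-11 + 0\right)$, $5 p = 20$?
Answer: $\frac{18}{11} \approx 1.6364$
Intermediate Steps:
$p = 4$ ($p = \frac{1}{5} \cdot 20 = 4$)
$b{\left(A,m \right)} = 4 A$
$r = -22$ ($r = 2 \left(-11\right) = -22$)
$\frac{b{\left(-9,p \right)}}{r} = \frac{4 \left(-9\right)}{-22} = \left(-36\right) \left(- \frac{1}{22}\right) = \frac{18}{11}$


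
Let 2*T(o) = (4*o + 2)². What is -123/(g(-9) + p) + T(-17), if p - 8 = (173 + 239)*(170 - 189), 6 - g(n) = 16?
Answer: 5684621/2610 ≈ 2178.0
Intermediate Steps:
g(n) = -10 (g(n) = 6 - 1*16 = 6 - 16 = -10)
p = -7820 (p = 8 + (173 + 239)*(170 - 189) = 8 + 412*(-19) = 8 - 7828 = -7820)
T(o) = (2 + 4*o)²/2 (T(o) = (4*o + 2)²/2 = (2 + 4*o)²/2)
-123/(g(-9) + p) + T(-17) = -123/(-10 - 7820) + 2*(1 + 2*(-17))² = -123/(-7830) + 2*(1 - 34)² = -1/7830*(-123) + 2*(-33)² = 41/2610 + 2*1089 = 41/2610 + 2178 = 5684621/2610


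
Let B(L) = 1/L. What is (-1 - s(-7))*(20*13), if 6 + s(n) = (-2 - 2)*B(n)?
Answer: 8060/7 ≈ 1151.4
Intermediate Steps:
s(n) = -6 - 4/n (s(n) = -6 + (-2 - 2)/n = -6 - 4/n)
(-1 - s(-7))*(20*13) = (-1 - (-6 - 4/(-7)))*(20*13) = (-1 - (-6 - 4*(-⅐)))*260 = (-1 - (-6 + 4/7))*260 = (-1 - 1*(-38/7))*260 = (-1 + 38/7)*260 = (31/7)*260 = 8060/7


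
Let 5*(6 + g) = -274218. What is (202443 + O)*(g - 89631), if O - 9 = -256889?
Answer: 39325452111/5 ≈ 7.8651e+9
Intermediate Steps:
g = -274248/5 (g = -6 + (1/5)*(-274218) = -6 - 274218/5 = -274248/5 ≈ -54850.)
O = -256880 (O = 9 - 256889 = -256880)
(202443 + O)*(g - 89631) = (202443 - 256880)*(-274248/5 - 89631) = -54437*(-722403/5) = 39325452111/5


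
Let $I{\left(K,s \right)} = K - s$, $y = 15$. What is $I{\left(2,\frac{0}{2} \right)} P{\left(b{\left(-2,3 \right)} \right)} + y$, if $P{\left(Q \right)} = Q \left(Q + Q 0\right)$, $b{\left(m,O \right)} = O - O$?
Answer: $15$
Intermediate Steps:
$b{\left(m,O \right)} = 0$
$P{\left(Q \right)} = Q^{2}$ ($P{\left(Q \right)} = Q \left(Q + 0\right) = Q Q = Q^{2}$)
$I{\left(2,\frac{0}{2} \right)} P{\left(b{\left(-2,3 \right)} \right)} + y = \left(2 - \frac{0}{2}\right) 0^{2} + 15 = \left(2 - 0 \cdot \frac{1}{2}\right) 0 + 15 = \left(2 - 0\right) 0 + 15 = \left(2 + 0\right) 0 + 15 = 2 \cdot 0 + 15 = 0 + 15 = 15$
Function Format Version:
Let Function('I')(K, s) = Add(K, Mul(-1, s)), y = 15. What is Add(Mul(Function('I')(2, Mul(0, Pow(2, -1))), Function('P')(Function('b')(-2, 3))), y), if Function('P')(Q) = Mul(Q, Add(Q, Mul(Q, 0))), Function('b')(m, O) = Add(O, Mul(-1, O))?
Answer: 15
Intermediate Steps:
Function('b')(m, O) = 0
Function('P')(Q) = Pow(Q, 2) (Function('P')(Q) = Mul(Q, Add(Q, 0)) = Mul(Q, Q) = Pow(Q, 2))
Add(Mul(Function('I')(2, Mul(0, Pow(2, -1))), Function('P')(Function('b')(-2, 3))), y) = Add(Mul(Add(2, Mul(-1, Mul(0, Pow(2, -1)))), Pow(0, 2)), 15) = Add(Mul(Add(2, Mul(-1, Mul(0, Rational(1, 2)))), 0), 15) = Add(Mul(Add(2, Mul(-1, 0)), 0), 15) = Add(Mul(Add(2, 0), 0), 15) = Add(Mul(2, 0), 15) = Add(0, 15) = 15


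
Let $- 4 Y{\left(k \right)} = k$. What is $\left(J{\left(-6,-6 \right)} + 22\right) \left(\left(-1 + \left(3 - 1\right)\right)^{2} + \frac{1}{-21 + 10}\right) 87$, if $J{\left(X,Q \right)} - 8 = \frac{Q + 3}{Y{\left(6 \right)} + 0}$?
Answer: $\frac{27840}{11} \approx 2530.9$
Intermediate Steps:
$Y{\left(k \right)} = - \frac{k}{4}$
$J{\left(X,Q \right)} = 6 - \frac{2 Q}{3}$ ($J{\left(X,Q \right)} = 8 + \frac{Q + 3}{\left(- \frac{1}{4}\right) 6 + 0} = 8 + \frac{3 + Q}{- \frac{3}{2} + 0} = 8 + \frac{3 + Q}{- \frac{3}{2}} = 8 + \left(3 + Q\right) \left(- \frac{2}{3}\right) = 8 - \left(2 + \frac{2 Q}{3}\right) = 6 - \frac{2 Q}{3}$)
$\left(J{\left(-6,-6 \right)} + 22\right) \left(\left(-1 + \left(3 - 1\right)\right)^{2} + \frac{1}{-21 + 10}\right) 87 = \left(\left(6 - -4\right) + 22\right) \left(\left(-1 + \left(3 - 1\right)\right)^{2} + \frac{1}{-21 + 10}\right) 87 = \left(\left(6 + 4\right) + 22\right) \left(\left(-1 + \left(3 - 1\right)\right)^{2} + \frac{1}{-11}\right) 87 = \left(10 + 22\right) \left(\left(-1 + 2\right)^{2} - \frac{1}{11}\right) 87 = 32 \left(1^{2} - \frac{1}{11}\right) 87 = 32 \left(1 - \frac{1}{11}\right) 87 = 32 \cdot \frac{10}{11} \cdot 87 = \frac{320}{11} \cdot 87 = \frac{27840}{11}$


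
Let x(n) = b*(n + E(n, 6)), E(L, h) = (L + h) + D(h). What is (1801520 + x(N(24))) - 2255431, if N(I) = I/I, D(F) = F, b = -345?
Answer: -458741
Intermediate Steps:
E(L, h) = L + 2*h (E(L, h) = (L + h) + h = L + 2*h)
N(I) = 1
x(n) = -4140 - 690*n (x(n) = -345*(n + (n + 2*6)) = -345*(n + (n + 12)) = -345*(n + (12 + n)) = -345*(12 + 2*n) = -4140 - 690*n)
(1801520 + x(N(24))) - 2255431 = (1801520 + (-4140 - 690*1)) - 2255431 = (1801520 + (-4140 - 690)) - 2255431 = (1801520 - 4830) - 2255431 = 1796690 - 2255431 = -458741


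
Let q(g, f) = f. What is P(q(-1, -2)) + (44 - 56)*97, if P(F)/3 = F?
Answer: -1170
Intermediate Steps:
P(F) = 3*F
P(q(-1, -2)) + (44 - 56)*97 = 3*(-2) + (44 - 56)*97 = -6 - 12*97 = -6 - 1164 = -1170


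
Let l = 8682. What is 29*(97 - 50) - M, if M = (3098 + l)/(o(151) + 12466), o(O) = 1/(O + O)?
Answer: 165412049/121443 ≈ 1362.1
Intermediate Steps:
o(O) = 1/(2*O)
M = 114760/121443 (M = (3098 + 8682)/((1/2)/151 + 12466) = 11780/((1/2)*(1/151) + 12466) = 11780/(1/302 + 12466) = 11780/(3764733/302) = 11780*(302/3764733) = 114760/121443 ≈ 0.94497)
29*(97 - 50) - M = 29*(97 - 50) - 1*114760/121443 = 29*47 - 114760/121443 = 1363 - 114760/121443 = 165412049/121443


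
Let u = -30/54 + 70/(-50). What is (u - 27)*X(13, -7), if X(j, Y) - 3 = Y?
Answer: 5212/45 ≈ 115.82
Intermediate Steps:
X(j, Y) = 3 + Y
u = -88/45 (u = -30*1/54 + 70*(-1/50) = -5/9 - 7/5 = -88/45 ≈ -1.9556)
(u - 27)*X(13, -7) = (-88/45 - 27)*(3 - 7) = -1303/45*(-4) = 5212/45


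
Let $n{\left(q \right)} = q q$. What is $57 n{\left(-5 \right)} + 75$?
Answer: $1500$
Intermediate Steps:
$n{\left(q \right)} = q^{2}$
$57 n{\left(-5 \right)} + 75 = 57 \left(-5\right)^{2} + 75 = 57 \cdot 25 + 75 = 1425 + 75 = 1500$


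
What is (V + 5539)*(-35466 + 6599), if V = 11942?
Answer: -504624027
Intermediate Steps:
(V + 5539)*(-35466 + 6599) = (11942 + 5539)*(-35466 + 6599) = 17481*(-28867) = -504624027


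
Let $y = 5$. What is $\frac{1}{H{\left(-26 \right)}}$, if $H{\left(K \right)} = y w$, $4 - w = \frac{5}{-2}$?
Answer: $\frac{2}{65} \approx 0.030769$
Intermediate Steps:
$w = \frac{13}{2}$ ($w = 4 - \frac{5}{-2} = 4 - 5 \left(- \frac{1}{2}\right) = 4 - - \frac{5}{2} = 4 + \frac{5}{2} = \frac{13}{2} \approx 6.5$)
$H{\left(K \right)} = \frac{65}{2}$ ($H{\left(K \right)} = 5 \cdot \frac{13}{2} = \frac{65}{2}$)
$\frac{1}{H{\left(-26 \right)}} = \frac{1}{\frac{65}{2}} = \frac{2}{65}$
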